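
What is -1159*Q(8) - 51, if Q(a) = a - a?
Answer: -51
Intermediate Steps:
Q(a) = 0
-1159*Q(8) - 51 = -1159*0 - 51 = 0 - 51 = -51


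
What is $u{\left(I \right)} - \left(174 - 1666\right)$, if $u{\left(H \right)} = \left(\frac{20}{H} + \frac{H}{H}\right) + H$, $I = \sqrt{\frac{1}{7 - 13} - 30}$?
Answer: $1493 + \frac{61 i \sqrt{1086}}{1086} \approx 1493.0 + 1.851 i$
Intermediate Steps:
$I = \frac{i \sqrt{1086}}{6}$ ($I = \sqrt{\frac{1}{-6} - 30} = \sqrt{- \frac{1}{6} - 30} = \sqrt{- \frac{181}{6}} = \frac{i \sqrt{1086}}{6} \approx 5.4924 i$)
$u{\left(H \right)} = 1 + H + \frac{20}{H}$ ($u{\left(H \right)} = \left(\frac{20}{H} + 1\right) + H = \left(1 + \frac{20}{H}\right) + H = 1 + H + \frac{20}{H}$)
$u{\left(I \right)} - \left(174 - 1666\right) = \left(1 + \frac{i \sqrt{1086}}{6} + \frac{20}{\frac{1}{6} i \sqrt{1086}}\right) - \left(174 - 1666\right) = \left(1 + \frac{i \sqrt{1086}}{6} + 20 \left(- \frac{i \sqrt{1086}}{181}\right)\right) - -1492 = \left(1 + \frac{i \sqrt{1086}}{6} - \frac{20 i \sqrt{1086}}{181}\right) + 1492 = \left(1 + \frac{61 i \sqrt{1086}}{1086}\right) + 1492 = 1493 + \frac{61 i \sqrt{1086}}{1086}$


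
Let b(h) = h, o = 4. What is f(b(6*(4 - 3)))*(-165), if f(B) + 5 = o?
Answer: 165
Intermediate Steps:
f(B) = -1 (f(B) = -5 + 4 = -1)
f(b(6*(4 - 3)))*(-165) = -1*(-165) = 165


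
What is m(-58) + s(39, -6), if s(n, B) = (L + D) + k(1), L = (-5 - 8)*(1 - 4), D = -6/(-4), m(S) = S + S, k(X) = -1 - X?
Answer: -155/2 ≈ -77.500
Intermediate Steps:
m(S) = 2*S
D = 3/2 (D = -6*(-¼) = 3/2 ≈ 1.5000)
L = 39 (L = -13*(-3) = 39)
s(n, B) = 77/2 (s(n, B) = (39 + 3/2) + (-1 - 1*1) = 81/2 + (-1 - 1) = 81/2 - 2 = 77/2)
m(-58) + s(39, -6) = 2*(-58) + 77/2 = -116 + 77/2 = -155/2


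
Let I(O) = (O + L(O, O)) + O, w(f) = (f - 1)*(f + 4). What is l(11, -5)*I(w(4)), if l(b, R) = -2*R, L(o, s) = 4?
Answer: 520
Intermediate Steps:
w(f) = (-1 + f)*(4 + f)
I(O) = 4 + 2*O (I(O) = (O + 4) + O = (4 + O) + O = 4 + 2*O)
l(11, -5)*I(w(4)) = (-2*(-5))*(4 + 2*(-4 + 4² + 3*4)) = 10*(4 + 2*(-4 + 16 + 12)) = 10*(4 + 2*24) = 10*(4 + 48) = 10*52 = 520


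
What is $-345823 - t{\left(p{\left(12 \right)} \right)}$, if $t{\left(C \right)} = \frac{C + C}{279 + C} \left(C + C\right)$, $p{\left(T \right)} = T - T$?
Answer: $-345823$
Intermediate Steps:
$p{\left(T \right)} = 0$
$t{\left(C \right)} = \frac{4 C^{2}}{279 + C}$ ($t{\left(C \right)} = \frac{2 C}{279 + C} 2 C = \frac{4 C^{2}}{279 + C}$)
$-345823 - t{\left(p{\left(12 \right)} \right)} = -345823 - \frac{4 \cdot 0^{2}}{279 + 0} = -345823 - 4 \cdot 0 \cdot \frac{1}{279} = -345823 - 0 = -345823 + 0 = -345823$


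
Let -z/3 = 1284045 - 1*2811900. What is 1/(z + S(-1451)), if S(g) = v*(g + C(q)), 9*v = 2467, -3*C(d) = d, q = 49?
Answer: 27/112896521 ≈ 2.3916e-7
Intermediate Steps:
C(d) = -d/3
v = 2467/9 (v = (⅑)*2467 = 2467/9 ≈ 274.11)
S(g) = -120883/27 + 2467*g/9 (S(g) = 2467*(g - ⅓*49)/9 = 2467*(g - 49/3)/9 = 2467*(-49/3 + g)/9 = -120883/27 + 2467*g/9)
z = 4583565 (z = -3*(1284045 - 1*2811900) = -3*(1284045 - 2811900) = -3*(-1527855) = 4583565)
1/(z + S(-1451)) = 1/(4583565 + (-120883/27 + (2467/9)*(-1451))) = 1/(4583565 + (-120883/27 - 3579617/9)) = 1/(4583565 - 10859734/27) = 1/(112896521/27) = 27/112896521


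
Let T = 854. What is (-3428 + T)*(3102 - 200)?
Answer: -7469748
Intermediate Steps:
(-3428 + T)*(3102 - 200) = (-3428 + 854)*(3102 - 200) = -2574*2902 = -7469748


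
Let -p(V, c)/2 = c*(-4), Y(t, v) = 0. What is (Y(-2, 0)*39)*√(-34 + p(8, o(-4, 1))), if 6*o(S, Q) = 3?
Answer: 0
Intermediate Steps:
o(S, Q) = ½ (o(S, Q) = (⅙)*3 = ½)
p(V, c) = 8*c (p(V, c) = -2*c*(-4) = -(-8)*c = 8*c)
(Y(-2, 0)*39)*√(-34 + p(8, o(-4, 1))) = (0*39)*√(-34 + 8*(½)) = 0*√(-34 + 4) = 0*√(-30) = 0*(I*√30) = 0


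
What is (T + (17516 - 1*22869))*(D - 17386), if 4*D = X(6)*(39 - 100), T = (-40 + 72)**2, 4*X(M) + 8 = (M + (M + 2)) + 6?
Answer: 301848183/4 ≈ 7.5462e+7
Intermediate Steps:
X(M) = M/2 (X(M) = -2 + ((M + (M + 2)) + 6)/4 = -2 + ((M + (2 + M)) + 6)/4 = -2 + ((2 + 2*M) + 6)/4 = -2 + (8 + 2*M)/4 = -2 + (2 + M/2) = M/2)
T = 1024 (T = 32**2 = 1024)
D = -183/4 (D = (((1/2)*6)*(39 - 100))/4 = (3*(-61))/4 = (1/4)*(-183) = -183/4 ≈ -45.750)
(T + (17516 - 1*22869))*(D - 17386) = (1024 + (17516 - 1*22869))*(-183/4 - 17386) = (1024 + (17516 - 22869))*(-69727/4) = (1024 - 5353)*(-69727/4) = -4329*(-69727/4) = 301848183/4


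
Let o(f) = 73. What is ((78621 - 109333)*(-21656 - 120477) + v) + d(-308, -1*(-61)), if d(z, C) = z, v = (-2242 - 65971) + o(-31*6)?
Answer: 4365120248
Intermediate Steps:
v = -68140 (v = (-2242 - 65971) + 73 = -68213 + 73 = -68140)
((78621 - 109333)*(-21656 - 120477) + v) + d(-308, -1*(-61)) = ((78621 - 109333)*(-21656 - 120477) - 68140) - 308 = (-30712*(-142133) - 68140) - 308 = (4365188696 - 68140) - 308 = 4365120556 - 308 = 4365120248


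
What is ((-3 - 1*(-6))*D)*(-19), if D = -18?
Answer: 1026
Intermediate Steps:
((-3 - 1*(-6))*D)*(-19) = ((-3 - 1*(-6))*(-18))*(-19) = ((-3 + 6)*(-18))*(-19) = (3*(-18))*(-19) = -54*(-19) = 1026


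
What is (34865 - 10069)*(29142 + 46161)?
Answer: 1867213188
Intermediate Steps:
(34865 - 10069)*(29142 + 46161) = 24796*75303 = 1867213188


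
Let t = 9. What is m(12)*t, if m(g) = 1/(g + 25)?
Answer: 9/37 ≈ 0.24324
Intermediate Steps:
m(g) = 1/(25 + g)
m(12)*t = 9/(25 + 12) = 9/37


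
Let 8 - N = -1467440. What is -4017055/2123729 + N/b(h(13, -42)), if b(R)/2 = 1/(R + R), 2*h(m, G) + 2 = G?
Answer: -68562165236079/2123729 ≈ -3.2284e+7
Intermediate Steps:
h(m, G) = -1 + G/2
b(R) = 1/R (b(R) = 2/(R + R) = 2/((2*R)) = 2*(1/(2*R)) = 1/R)
N = 1467448 (N = 8 - 1*(-1467440) = 8 + 1467440 = 1467448)
-4017055/2123729 + N/b(h(13, -42)) = -4017055/2123729 + 1467448/(1/(-1 + (1/2)*(-42))) = -4017055*1/2123729 + 1467448/(1/(-1 - 21)) = -4017055/2123729 + 1467448/(1/(-22)) = -4017055/2123729 + 1467448/(-1/22) = -4017055/2123729 + 1467448*(-22) = -4017055/2123729 - 32283856 = -68562165236079/2123729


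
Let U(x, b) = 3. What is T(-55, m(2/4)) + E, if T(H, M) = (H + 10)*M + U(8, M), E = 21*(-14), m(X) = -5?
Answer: -66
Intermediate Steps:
E = -294
T(H, M) = 3 + M*(10 + H) (T(H, M) = (H + 10)*M + 3 = (10 + H)*M + 3 = M*(10 + H) + 3 = 3 + M*(10 + H))
T(-55, m(2/4)) + E = (3 + 10*(-5) - 55*(-5)) - 294 = (3 - 50 + 275) - 294 = 228 - 294 = -66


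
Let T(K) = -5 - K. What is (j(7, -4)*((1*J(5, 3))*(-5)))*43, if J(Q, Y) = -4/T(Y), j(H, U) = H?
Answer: -1505/2 ≈ -752.50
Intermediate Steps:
J(Q, Y) = -4/(-5 - Y)
(j(7, -4)*((1*J(5, 3))*(-5)))*43 = (7*((1*(4/(5 + 3)))*(-5)))*43 = (7*((1*(4/8))*(-5)))*43 = (7*((1*(4*(1/8)))*(-5)))*43 = (7*((1*(1/2))*(-5)))*43 = (7*((1/2)*(-5)))*43 = (7*(-5/2))*43 = -35/2*43 = -1505/2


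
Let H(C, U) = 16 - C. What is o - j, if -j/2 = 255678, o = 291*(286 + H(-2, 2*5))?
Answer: 599820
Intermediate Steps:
o = 88464 (o = 291*(286 + (16 - 1*(-2))) = 291*(286 + (16 + 2)) = 291*(286 + 18) = 291*304 = 88464)
j = -511356 (j = -2*255678 = -511356)
o - j = 88464 - 1*(-511356) = 88464 + 511356 = 599820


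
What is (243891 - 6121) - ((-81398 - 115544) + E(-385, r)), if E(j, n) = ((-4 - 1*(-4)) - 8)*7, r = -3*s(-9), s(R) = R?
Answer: 434768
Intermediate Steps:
r = 27 (r = -3*(-9) = 27)
E(j, n) = -56 (E(j, n) = ((-4 + 4) - 8)*7 = (0 - 8)*7 = -8*7 = -56)
(243891 - 6121) - ((-81398 - 115544) + E(-385, r)) = (243891 - 6121) - ((-81398 - 115544) - 56) = 237770 - (-196942 - 56) = 237770 - 1*(-196998) = 237770 + 196998 = 434768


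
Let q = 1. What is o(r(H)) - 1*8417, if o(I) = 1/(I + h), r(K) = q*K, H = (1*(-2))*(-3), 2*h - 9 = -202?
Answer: -1523479/181 ≈ -8417.0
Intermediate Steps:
h = -193/2 (h = 9/2 + (1/2)*(-202) = 9/2 - 101 = -193/2 ≈ -96.500)
H = 6 (H = -2*(-3) = 6)
r(K) = K (r(K) = 1*K = K)
o(I) = 1/(-193/2 + I) (o(I) = 1/(I - 193/2) = 1/(-193/2 + I))
o(r(H)) - 1*8417 = 2/(-193 + 2*6) - 1*8417 = 2/(-193 + 12) - 8417 = 2/(-181) - 8417 = 2*(-1/181) - 8417 = -2/181 - 8417 = -1523479/181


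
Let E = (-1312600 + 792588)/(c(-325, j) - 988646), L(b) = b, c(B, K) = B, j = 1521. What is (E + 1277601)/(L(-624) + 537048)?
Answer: 40758414793/17113154184 ≈ 2.3817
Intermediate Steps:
E = 520012/988971 (E = (-1312600 + 792588)/(-325 - 988646) = -520012/(-988971) = -520012*(-1/988971) = 520012/988971 ≈ 0.52581)
(E + 1277601)/(L(-624) + 537048) = (520012/988971 + 1277601)/(-624 + 537048) = (1263510858583/988971)/536424 = (1263510858583/988971)*(1/536424) = 40758414793/17113154184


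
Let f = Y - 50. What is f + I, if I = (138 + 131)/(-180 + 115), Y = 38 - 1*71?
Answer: -5664/65 ≈ -87.138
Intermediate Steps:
Y = -33 (Y = 38 - 71 = -33)
I = -269/65 (I = 269/(-65) = 269*(-1/65) = -269/65 ≈ -4.1385)
f = -83 (f = -33 - 50 = -83)
f + I = -83 - 269/65 = -5664/65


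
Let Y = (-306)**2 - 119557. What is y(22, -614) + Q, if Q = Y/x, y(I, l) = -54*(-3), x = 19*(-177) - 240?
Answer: 609607/3603 ≈ 169.19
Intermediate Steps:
x = -3603 (x = -3363 - 240 = -3603)
Y = -25921 (Y = 93636 - 119557 = -25921)
y(I, l) = 162
Q = 25921/3603 (Q = -25921/(-3603) = -25921*(-1/3603) = 25921/3603 ≈ 7.1943)
y(22, -614) + Q = 162 + 25921/3603 = 609607/3603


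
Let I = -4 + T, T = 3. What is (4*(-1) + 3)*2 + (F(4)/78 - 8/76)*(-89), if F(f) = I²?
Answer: 9229/1482 ≈ 6.2274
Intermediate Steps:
I = -1 (I = -4 + 3 = -1)
F(f) = 1 (F(f) = (-1)² = 1)
(4*(-1) + 3)*2 + (F(4)/78 - 8/76)*(-89) = (4*(-1) + 3)*2 + (1/78 - 8/76)*(-89) = (-4 + 3)*2 + (1*(1/78) - 8*1/76)*(-89) = -1*2 + (1/78 - 2/19)*(-89) = -2 - 137/1482*(-89) = -2 + 12193/1482 = 9229/1482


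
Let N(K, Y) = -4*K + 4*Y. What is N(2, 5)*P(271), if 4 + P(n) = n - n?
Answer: -48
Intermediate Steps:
P(n) = -4 (P(n) = -4 + (n - n) = -4 + 0 = -4)
N(2, 5)*P(271) = (-4*2 + 4*5)*(-4) = (-8 + 20)*(-4) = 12*(-4) = -48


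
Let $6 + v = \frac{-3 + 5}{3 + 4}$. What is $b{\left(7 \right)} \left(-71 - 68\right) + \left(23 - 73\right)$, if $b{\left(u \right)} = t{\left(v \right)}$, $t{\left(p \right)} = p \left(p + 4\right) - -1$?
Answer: $- \frac{75981}{49} \approx -1550.6$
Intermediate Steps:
$v = - \frac{40}{7}$ ($v = -6 + \frac{-3 + 5}{3 + 4} = -6 + \frac{2}{7} = - \frac{40}{7} \approx -5.7143$)
$t{\left(p \right)} = 1 + p \left(4 + p\right)$ ($t{\left(p \right)} = p \left(4 + p\right) + 1 = 1 + p \left(4 + p\right)$)
$b{\left(u \right)} = \frac{529}{49}$ ($b{\left(u \right)} = 1 + \left(- \frac{40}{7}\right)^{2} + 4 \left(- \frac{40}{7}\right) = 1 + \frac{1600}{49} - \frac{160}{7} = \frac{529}{49}$)
$b{\left(7 \right)} \left(-71 - 68\right) + \left(23 - 73\right) = \frac{529 \left(-71 - 68\right)}{49} + \left(23 - 73\right) = \frac{529}{49} \left(-139\right) - 50 = - \frac{73531}{49} - 50 = - \frac{75981}{49}$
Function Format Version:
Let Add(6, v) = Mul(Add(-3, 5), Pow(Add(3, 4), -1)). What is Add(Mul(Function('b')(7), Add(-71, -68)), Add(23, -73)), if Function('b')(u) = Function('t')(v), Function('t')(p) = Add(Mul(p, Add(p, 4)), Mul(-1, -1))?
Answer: Rational(-75981, 49) ≈ -1550.6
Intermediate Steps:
v = Rational(-40, 7) (v = Add(-6, Mul(Add(-3, 5), Pow(Add(3, 4), -1))) = Add(-6, Mul(2, Pow(7, -1))) = Add(-6, Mul(2, Rational(1, 7))) = Add(-6, Rational(2, 7)) = Rational(-40, 7) ≈ -5.7143)
Function('t')(p) = Add(1, Mul(p, Add(4, p))) (Function('t')(p) = Add(Mul(p, Add(4, p)), 1) = Add(1, Mul(p, Add(4, p))))
Function('b')(u) = Rational(529, 49) (Function('b')(u) = Add(1, Pow(Rational(-40, 7), 2), Mul(4, Rational(-40, 7))) = Add(1, Rational(1600, 49), Rational(-160, 7)) = Rational(529, 49))
Add(Mul(Function('b')(7), Add(-71, -68)), Add(23, -73)) = Add(Mul(Rational(529, 49), Add(-71, -68)), Add(23, -73)) = Add(Mul(Rational(529, 49), -139), -50) = Add(Rational(-73531, 49), -50) = Rational(-75981, 49)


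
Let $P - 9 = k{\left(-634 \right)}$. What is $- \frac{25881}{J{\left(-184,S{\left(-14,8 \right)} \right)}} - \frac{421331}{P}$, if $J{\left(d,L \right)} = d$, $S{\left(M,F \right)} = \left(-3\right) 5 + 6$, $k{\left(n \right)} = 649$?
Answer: $- \frac{30247603}{60536} \approx -499.66$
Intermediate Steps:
$S{\left(M,F \right)} = -9$ ($S{\left(M,F \right)} = -15 + 6 = -9$)
$P = 658$ ($P = 9 + 649 = 658$)
$- \frac{25881}{J{\left(-184,S{\left(-14,8 \right)} \right)}} - \frac{421331}{P} = - \frac{25881}{-184} - \frac{421331}{658} = \left(-25881\right) \left(- \frac{1}{184}\right) - \frac{421331}{658} = \frac{25881}{184} - \frac{421331}{658} = - \frac{30247603}{60536}$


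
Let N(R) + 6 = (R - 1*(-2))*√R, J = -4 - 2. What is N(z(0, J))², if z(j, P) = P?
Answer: -60 + 48*I*√6 ≈ -60.0 + 117.58*I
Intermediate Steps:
J = -6
N(R) = -6 + √R*(2 + R) (N(R) = -6 + (R - 1*(-2))*√R = -6 + (R + 2)*√R = -6 + (2 + R)*√R = -6 + √R*(2 + R))
N(z(0, J))² = (-6 + (-6)^(3/2) + 2*√(-6))² = (-6 - 6*I*√6 + 2*(I*√6))² = (-6 - 6*I*√6 + 2*I*√6)² = (-6 - 4*I*√6)²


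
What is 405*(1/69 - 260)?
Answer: -2421765/23 ≈ -1.0529e+5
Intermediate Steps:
405*(1/69 - 260) = 405*(-17939/69) = -2421765/23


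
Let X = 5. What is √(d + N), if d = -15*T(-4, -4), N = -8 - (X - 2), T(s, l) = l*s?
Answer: I*√251 ≈ 15.843*I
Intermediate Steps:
N = -11 (N = -8 - (5 - 2) = -8 - 1*3 = -8 - 3 = -11)
d = -240 (d = -(-60)*(-4) = -15*16 = -240)
√(d + N) = √(-240 - 11) = √(-251) = I*√251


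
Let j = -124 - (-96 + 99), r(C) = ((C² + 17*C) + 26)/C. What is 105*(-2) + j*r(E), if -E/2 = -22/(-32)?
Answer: 18223/88 ≈ 207.08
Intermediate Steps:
E = -11/8 (E = -(-44)/(-32) = -(-44)*(-1)/32 = -2*11/16 = -11/8 ≈ -1.3750)
r(C) = (26 + C² + 17*C)/C
j = -127 (j = -124 - 1*3 = -124 - 3 = -127)
105*(-2) + j*r(E) = 105*(-2) - 127*(17 - 11/8 + 26/(-11/8)) = -210 - 127*(17 - 11/8 + 26*(-8/11)) = -210 - 127*(17 - 11/8 - 208/11) = -210 - 127*(-289/88) = -210 + 36703/88 = 18223/88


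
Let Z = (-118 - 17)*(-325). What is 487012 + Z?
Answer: 530887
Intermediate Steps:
Z = 43875 (Z = -135*(-325) = 43875)
487012 + Z = 487012 + 43875 = 530887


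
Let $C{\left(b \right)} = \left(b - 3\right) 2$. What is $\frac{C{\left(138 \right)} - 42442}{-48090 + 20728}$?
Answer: $\frac{21086}{13681} \approx 1.5413$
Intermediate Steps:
$C{\left(b \right)} = -6 + 2 b$ ($C{\left(b \right)} = \left(-3 + b\right) 2 = -6 + 2 b$)
$\frac{C{\left(138 \right)} - 42442}{-48090 + 20728} = \frac{\left(-6 + 2 \cdot 138\right) - 42442}{-48090 + 20728} = \frac{\left(-6 + 276\right) - 42442}{-27362} = \left(270 - 42442\right) \left(- \frac{1}{27362}\right) = \left(-42172\right) \left(- \frac{1}{27362}\right) = \frac{21086}{13681}$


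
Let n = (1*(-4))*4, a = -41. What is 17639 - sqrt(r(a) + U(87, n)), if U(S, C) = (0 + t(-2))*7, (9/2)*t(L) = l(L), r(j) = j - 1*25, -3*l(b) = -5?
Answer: 17639 - 4*I*sqrt(321)/9 ≈ 17639.0 - 7.9629*I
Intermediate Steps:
l(b) = 5/3 (l(b) = -1/3*(-5) = 5/3)
n = -16 (n = -4*4 = -16)
r(j) = -25 + j (r(j) = j - 25 = -25 + j)
t(L) = 10/27 (t(L) = (2/9)*(5/3) = 10/27)
U(S, C) = 70/27 (U(S, C) = (0 + 10/27)*7 = (10/27)*7 = 70/27)
17639 - sqrt(r(a) + U(87, n)) = 17639 - sqrt((-25 - 41) + 70/27) = 17639 - sqrt(-66 + 70/27) = 17639 - sqrt(-1712/27) = 17639 - 4*I*sqrt(321)/9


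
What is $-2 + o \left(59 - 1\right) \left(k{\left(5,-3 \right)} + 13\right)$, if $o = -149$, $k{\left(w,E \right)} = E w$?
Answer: $17282$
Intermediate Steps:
$-2 + o \left(59 - 1\right) \left(k{\left(5,-3 \right)} + 13\right) = -2 - 149 \left(59 - 1\right) \left(\left(-3\right) 5 + 13\right) = -2 - 149 \cdot 58 \left(-15 + 13\right) = -2 - 149 \cdot 58 \left(-2\right) = -2 - -17284 = -2 + 17284 = 17282$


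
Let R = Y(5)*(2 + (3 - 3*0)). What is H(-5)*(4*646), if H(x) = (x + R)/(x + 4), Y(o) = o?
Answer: -51680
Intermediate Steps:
R = 25 (R = 5*(2 + (3 - 3*0)) = 5*(2 + (3 + 0)) = 5*(2 + 3) = 5*5 = 25)
H(x) = (25 + x)/(4 + x) (H(x) = (x + 25)/(x + 4) = (25 + x)/(4 + x))
H(-5)*(4*646) = ((25 - 5)/(4 - 5))*(4*646) = (20/(-1))*2584 = -1*20*2584 = -20*2584 = -51680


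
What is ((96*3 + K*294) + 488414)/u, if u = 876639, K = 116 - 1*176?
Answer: 471062/876639 ≈ 0.53735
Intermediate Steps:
K = -60 (K = 116 - 176 = -60)
((96*3 + K*294) + 488414)/u = ((96*3 - 60*294) + 488414)/876639 = ((288 - 17640) + 488414)*(1/876639) = (-17352 + 488414)*(1/876639) = 471062*(1/876639) = 471062/876639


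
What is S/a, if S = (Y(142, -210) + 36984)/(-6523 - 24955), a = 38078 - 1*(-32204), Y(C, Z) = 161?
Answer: -37145/2212336796 ≈ -1.6790e-5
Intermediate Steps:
a = 70282 (a = 38078 + 32204 = 70282)
S = -37145/31478 (S = (161 + 36984)/(-6523 - 24955) = 37145/(-31478) = 37145*(-1/31478) = -37145/31478 ≈ -1.1800)
S/a = -37145/31478/70282 = -37145/31478*1/70282 = -37145/2212336796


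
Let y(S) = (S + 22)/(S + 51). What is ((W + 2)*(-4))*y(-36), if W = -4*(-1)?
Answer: 112/5 ≈ 22.400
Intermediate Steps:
W = 4
y(S) = (22 + S)/(51 + S)
((W + 2)*(-4))*y(-36) = ((4 + 2)*(-4))*((22 - 36)/(51 - 36)) = (6*(-4))*(-14/15) = -8*(-14)/5 = -24*(-14/15) = 112/5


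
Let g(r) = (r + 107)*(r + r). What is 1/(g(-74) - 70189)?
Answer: -1/75073 ≈ -1.3320e-5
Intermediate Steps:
g(r) = 2*r*(107 + r) (g(r) = (107 + r)*(2*r) = 2*r*(107 + r))
1/(g(-74) - 70189) = 1/(2*(-74)*(107 - 74) - 70189) = 1/(2*(-74)*33 - 70189) = 1/(-4884 - 70189) = 1/(-75073) = -1/75073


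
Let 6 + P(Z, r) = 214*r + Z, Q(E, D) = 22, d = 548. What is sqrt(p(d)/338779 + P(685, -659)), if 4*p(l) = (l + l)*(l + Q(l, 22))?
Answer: I*sqrt(16107742217397607)/338779 ≈ 374.63*I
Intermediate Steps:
p(l) = l*(22 + l)/2 (p(l) = ((l + l)*(l + 22))/4 = ((2*l)*(22 + l))/4 = (2*l*(22 + l))/4 = l*(22 + l)/2)
P(Z, r) = -6 + Z + 214*r (P(Z, r) = -6 + (214*r + Z) = -6 + (Z + 214*r) = -6 + Z + 214*r)
sqrt(p(d)/338779 + P(685, -659)) = sqrt(((1/2)*548*(22 + 548))/338779 + (-6 + 685 + 214*(-659))) = sqrt(((1/2)*548*570)*(1/338779) + (-6 + 685 - 141026)) = sqrt(156180*(1/338779) - 140347) = sqrt(156180/338779 - 140347) = sqrt(-47546460133/338779) = I*sqrt(16107742217397607)/338779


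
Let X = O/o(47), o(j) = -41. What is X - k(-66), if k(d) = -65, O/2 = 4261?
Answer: -5857/41 ≈ -142.85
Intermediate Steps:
O = 8522 (O = 2*4261 = 8522)
X = -8522/41 (X = 8522/(-41) = 8522*(-1/41) = -8522/41 ≈ -207.85)
X - k(-66) = -8522/41 - 1*(-65) = -8522/41 + 65 = -5857/41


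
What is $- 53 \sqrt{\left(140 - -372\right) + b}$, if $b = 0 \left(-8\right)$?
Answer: $- 848 \sqrt{2} \approx -1199.3$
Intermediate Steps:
$b = 0$
$- 53 \sqrt{\left(140 - -372\right) + b} = - 53 \sqrt{\left(140 - -372\right) + 0} = - 53 \sqrt{\left(140 + 372\right) + 0} = - 53 \sqrt{512 + 0} = - 53 \sqrt{512} = - 53 \cdot 16 \sqrt{2} = - 848 \sqrt{2}$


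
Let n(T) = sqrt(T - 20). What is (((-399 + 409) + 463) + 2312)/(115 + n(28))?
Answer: 320275/13217 - 5570*sqrt(2)/13217 ≈ 23.636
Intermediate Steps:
n(T) = sqrt(-20 + T)
(((-399 + 409) + 463) + 2312)/(115 + n(28)) = (((-399 + 409) + 463) + 2312)/(115 + sqrt(-20 + 28)) = ((10 + 463) + 2312)/(115 + sqrt(8)) = (473 + 2312)/(115 + 2*sqrt(2)) = 2785/(115 + 2*sqrt(2))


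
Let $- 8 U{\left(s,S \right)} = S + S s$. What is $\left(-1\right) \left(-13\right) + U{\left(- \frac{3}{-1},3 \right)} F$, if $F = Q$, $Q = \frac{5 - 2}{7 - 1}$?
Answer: $\frac{49}{4} \approx 12.25$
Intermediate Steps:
$U{\left(s,S \right)} = - \frac{S}{8} - \frac{S s}{8}$ ($U{\left(s,S \right)} = - \frac{S + S s}{8} = - \frac{S}{8} - \frac{S s}{8}$)
$Q = \frac{1}{2}$ ($Q = \frac{3}{6} = 3 \cdot \frac{1}{6} = \frac{1}{2} \approx 0.5$)
$F = \frac{1}{2} \approx 0.5$
$\left(-1\right) \left(-13\right) + U{\left(- \frac{3}{-1},3 \right)} F = \left(-1\right) \left(-13\right) + \left(- \frac{1}{8}\right) 3 \left(1 - \frac{3}{-1}\right) \frac{1}{2} = 13 + \left(- \frac{1}{8}\right) 3 \left(1 - -3\right) \frac{1}{2} = 13 + \left(- \frac{1}{8}\right) 3 \left(1 + 3\right) \frac{1}{2} = 13 + \left(- \frac{1}{8}\right) 3 \cdot 4 \cdot \frac{1}{2} = 13 - \frac{3}{4} = \frac{49}{4}$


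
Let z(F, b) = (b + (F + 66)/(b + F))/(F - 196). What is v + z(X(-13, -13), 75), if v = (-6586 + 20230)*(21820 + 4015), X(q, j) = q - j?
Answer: 246744917729/700 ≈ 3.5249e+8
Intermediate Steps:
z(F, b) = (b + (66 + F)/(F + b))/(-196 + F)
v = 352492740 (v = 13644*25835 = 352492740)
v + z(X(-13, -13), 75) = 352492740 + (66 + (-13 - 1*(-13)) + 75² + (-13 - 1*(-13))*75)/((-13 - 1*(-13))² - 196*(-13 - 1*(-13)) - 196*75 + (-13 - 1*(-13))*75) = 352492740 + (66 + (-13 + 13) + 5625 + (-13 + 13)*75)/((-13 + 13)² - 196*(-13 + 13) - 14700 + (-13 + 13)*75) = 352492740 + (66 + 0 + 5625 + 0*75)/(0² - 196*0 - 14700 + 0*75) = 352492740 + (66 + 0 + 5625 + 0)/(0 + 0 - 14700 + 0) = 352492740 + 5691/(-14700) = 352492740 - 1/14700*5691 = 352492740 - 271/700 = 246744917729/700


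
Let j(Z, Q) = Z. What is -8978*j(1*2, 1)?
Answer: -17956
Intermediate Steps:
-8978*j(1*2, 1) = -8978*2 = -17956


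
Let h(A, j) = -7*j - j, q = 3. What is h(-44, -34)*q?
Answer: 816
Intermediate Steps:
h(A, j) = -8*j
h(-44, -34)*q = -8*(-34)*3 = 272*3 = 816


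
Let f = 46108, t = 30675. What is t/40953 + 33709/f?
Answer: 931615859/629420308 ≈ 1.4801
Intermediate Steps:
t/40953 + 33709/f = 30675/40953 + 33709/46108 = 30675*(1/40953) + 33709*(1/46108) = 10225/13651 + 33709/46108 = 931615859/629420308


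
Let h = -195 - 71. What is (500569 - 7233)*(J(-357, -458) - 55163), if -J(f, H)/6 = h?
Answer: -26426529512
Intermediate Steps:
h = -266
J(f, H) = 1596 (J(f, H) = -6*(-266) = 1596)
(500569 - 7233)*(J(-357, -458) - 55163) = (500569 - 7233)*(1596 - 55163) = 493336*(-53567) = -26426529512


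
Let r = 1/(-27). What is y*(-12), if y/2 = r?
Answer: 8/9 ≈ 0.88889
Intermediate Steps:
r = -1/27 ≈ -0.037037
y = -2/27 (y = 2*(-1/27) = -2/27 ≈ -0.074074)
y*(-12) = -2/27*(-12) = 8/9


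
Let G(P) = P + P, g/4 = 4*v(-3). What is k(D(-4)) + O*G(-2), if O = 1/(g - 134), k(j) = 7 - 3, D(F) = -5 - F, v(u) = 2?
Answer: 206/51 ≈ 4.0392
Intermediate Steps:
k(j) = 4
g = 32 (g = 4*(4*2) = 4*8 = 32)
O = -1/102 (O = 1/(32 - 134) = 1/(-102) = -1/102 ≈ -0.0098039)
G(P) = 2*P
k(D(-4)) + O*G(-2) = 4 - (-2)/51 = 4 - 1/102*(-4) = 4 + 2/51 = 206/51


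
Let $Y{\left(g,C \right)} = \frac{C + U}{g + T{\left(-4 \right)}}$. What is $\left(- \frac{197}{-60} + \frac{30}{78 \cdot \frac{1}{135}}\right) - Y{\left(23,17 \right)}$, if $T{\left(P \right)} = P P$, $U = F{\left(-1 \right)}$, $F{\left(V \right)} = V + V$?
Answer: $\frac{42761}{780} \approx 54.822$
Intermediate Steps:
$F{\left(V \right)} = 2 V$
$U = -2$ ($U = 2 \left(-1\right) = -2$)
$T{\left(P \right)} = P^{2}$
$Y{\left(g,C \right)} = \frac{-2 + C}{16 + g}$ ($Y{\left(g,C \right)} = \frac{C - 2}{g + \left(-4\right)^{2}} = \frac{-2 + C}{g + 16} = \frac{-2 + C}{16 + g}$)
$\left(- \frac{197}{-60} + \frac{30}{78 \cdot \frac{1}{135}}\right) - Y{\left(23,17 \right)} = \left(- \frac{197}{-60} + \frac{30}{78 \cdot \frac{1}{135}}\right) - \frac{-2 + 17}{16 + 23} = \left(\left(-197\right) \left(- \frac{1}{60}\right) + \frac{30}{78 \cdot \frac{1}{135}}\right) - \frac{1}{39} \cdot 15 = \left(\frac{197}{60} + \frac{30}{\frac{26}{45}}\right) - \frac{1}{39} \cdot 15 = \left(\frac{197}{60} + 30 \cdot \frac{45}{26}\right) - \frac{5}{13} = \left(\frac{197}{60} + \frac{675}{13}\right) - \frac{5}{13} = \frac{43061}{780} - \frac{5}{13} = \frac{42761}{780}$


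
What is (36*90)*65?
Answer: 210600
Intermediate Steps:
(36*90)*65 = 3240*65 = 210600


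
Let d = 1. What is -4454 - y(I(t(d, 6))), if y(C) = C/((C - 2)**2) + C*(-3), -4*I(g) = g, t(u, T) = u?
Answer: -1443323/324 ≈ -4454.7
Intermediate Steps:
I(g) = -g/4
y(C) = -3*C + C/(-2 + C)**2 (y(C) = C/((-2 + C)**2) - 3*C = C/(-2 + C)**2 - 3*C = -3*C + C/(-2 + C)**2)
-4454 - y(I(t(d, 6))) = -4454 - (-(-3)/4 + (-1/4*1)/(-2 - 1/4*1)**2) = -4454 - (-3*(-1/4) - 1/(4*(-2 - 1/4)**2)) = -4454 - (3/4 - 1/(4*(-9/4)**2)) = -4454 - (3/4 - 1/4*16/81) = -4454 - (3/4 - 4/81) = -4454 - 1*227/324 = -4454 - 227/324 = -1443323/324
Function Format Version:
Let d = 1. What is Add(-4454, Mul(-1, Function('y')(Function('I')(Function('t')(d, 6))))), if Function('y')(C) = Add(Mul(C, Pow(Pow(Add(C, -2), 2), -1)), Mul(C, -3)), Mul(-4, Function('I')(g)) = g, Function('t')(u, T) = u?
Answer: Rational(-1443323, 324) ≈ -4454.7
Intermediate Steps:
Function('I')(g) = Mul(Rational(-1, 4), g)
Function('y')(C) = Add(Mul(-3, C), Mul(C, Pow(Add(-2, C), -2))) (Function('y')(C) = Add(Mul(C, Pow(Pow(Add(-2, C), 2), -1)), Mul(-3, C)) = Add(Mul(C, Pow(Add(-2, C), -2)), Mul(-3, C)) = Add(Mul(-3, C), Mul(C, Pow(Add(-2, C), -2))))
Add(-4454, Mul(-1, Function('y')(Function('I')(Function('t')(d, 6))))) = Add(-4454, Mul(-1, Add(Mul(-3, Mul(Rational(-1, 4), 1)), Mul(Mul(Rational(-1, 4), 1), Pow(Add(-2, Mul(Rational(-1, 4), 1)), -2))))) = Add(-4454, Mul(-1, Add(Mul(-3, Rational(-1, 4)), Mul(Rational(-1, 4), Pow(Add(-2, Rational(-1, 4)), -2))))) = Add(-4454, Mul(-1, Add(Rational(3, 4), Mul(Rational(-1, 4), Pow(Rational(-9, 4), -2))))) = Add(-4454, Mul(-1, Add(Rational(3, 4), Mul(Rational(-1, 4), Rational(16, 81))))) = Add(-4454, Mul(-1, Add(Rational(3, 4), Rational(-4, 81)))) = Add(-4454, Mul(-1, Rational(227, 324))) = Add(-4454, Rational(-227, 324)) = Rational(-1443323, 324)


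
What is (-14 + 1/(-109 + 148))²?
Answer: 297025/1521 ≈ 195.28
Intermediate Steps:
(-14 + 1/(-109 + 148))² = (-14 + 1/39)² = (-545/39)² = 297025/1521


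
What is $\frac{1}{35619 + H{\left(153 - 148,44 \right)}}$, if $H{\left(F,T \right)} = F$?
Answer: $\frac{1}{35624} \approx 2.8071 \cdot 10^{-5}$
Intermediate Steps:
$\frac{1}{35619 + H{\left(153 - 148,44 \right)}} = \frac{1}{35619 + \left(153 - 148\right)} = \frac{1}{35619 + 5} = \frac{1}{35624}$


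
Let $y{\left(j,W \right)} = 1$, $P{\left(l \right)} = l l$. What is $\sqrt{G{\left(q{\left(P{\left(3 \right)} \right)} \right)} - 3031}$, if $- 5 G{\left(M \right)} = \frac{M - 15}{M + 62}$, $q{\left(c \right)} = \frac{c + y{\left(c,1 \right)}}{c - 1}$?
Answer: $\frac{4 i \sqrt{100211}}{23} \approx 55.054 i$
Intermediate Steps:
$P{\left(l \right)} = l^{2}$
$q{\left(c \right)} = \frac{1 + c}{-1 + c}$ ($q{\left(c \right)} = \frac{c + 1}{c - 1} = \frac{1 + c}{-1 + c}$)
$G{\left(M \right)} = - \frac{-15 + M}{5 \left(62 + M\right)}$ ($G{\left(M \right)} = - \frac{\left(M - 15\right) \frac{1}{M + 62}}{5} = - \frac{\left(-15 + M\right) \frac{1}{62 + M}}{5} = - \frac{\frac{1}{62 + M} \left(-15 + M\right)}{5} = - \frac{-15 + M}{5 \left(62 + M\right)}$)
$\sqrt{G{\left(q{\left(P{\left(3 \right)} \right)} \right)} - 3031} = \sqrt{\frac{15 - \frac{1 + 3^{2}}{-1 + 3^{2}}}{5 \left(62 + \frac{1 + 3^{2}}{-1 + 3^{2}}\right)} - 3031} = \sqrt{\frac{15 - \frac{1 + 9}{-1 + 9}}{5 \left(62 + \frac{1 + 9}{-1 + 9}\right)} - 3031} = \sqrt{\frac{15 - \frac{1}{8} \cdot 10}{5 \left(62 + \frac{1}{8} \cdot 10\right)} - 3031} = \sqrt{\frac{15 - \frac{5}{4}}{5 \left(62 + \frac{5}{4}\right)} - 3031} = \sqrt{\frac{15 - \frac{5}{4}}{5 \cdot \frac{253}{4}} - 3031} = \sqrt{\frac{1}{5} \cdot \frac{4}{253} \cdot \frac{55}{4} - 3031} = \sqrt{\frac{1}{23} - 3031} = \sqrt{- \frac{69712}{23}} = \frac{4 i \sqrt{100211}}{23}$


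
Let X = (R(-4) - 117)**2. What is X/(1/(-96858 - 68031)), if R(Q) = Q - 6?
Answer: -2659494681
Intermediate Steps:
R(Q) = -6 + Q
X = 16129 (X = ((-6 - 4) - 117)**2 = (-10 - 117)**2 = (-127)**2 = 16129)
X/(1/(-96858 - 68031)) = 16129/(1/(-96858 - 68031)) = 16129/(1/(-164889)) = 16129/(-1/164889) = 16129*(-164889) = -2659494681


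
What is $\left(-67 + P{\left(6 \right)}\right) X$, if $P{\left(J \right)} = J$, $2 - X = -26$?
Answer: $-1708$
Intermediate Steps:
$X = 28$ ($X = 2 - -26 = 2 + 26 = 28$)
$\left(-67 + P{\left(6 \right)}\right) X = \left(-67 + 6\right) 28 = \left(-61\right) 28 = -1708$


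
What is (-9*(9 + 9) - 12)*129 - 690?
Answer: -23136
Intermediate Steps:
(-9*(9 + 9) - 12)*129 - 690 = (-9*18 - 12)*129 - 690 = (-162 - 12)*129 - 690 = -174*129 - 690 = -22446 - 690 = -23136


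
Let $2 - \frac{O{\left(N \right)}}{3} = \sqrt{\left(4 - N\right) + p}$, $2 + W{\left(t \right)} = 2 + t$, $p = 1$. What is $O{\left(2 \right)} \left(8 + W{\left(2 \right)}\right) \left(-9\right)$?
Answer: $-540 + 270 \sqrt{3} \approx -72.346$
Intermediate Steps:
$W{\left(t \right)} = t$ ($W{\left(t \right)} = -2 + \left(2 + t\right) = t$)
$O{\left(N \right)} = 6 - 3 \sqrt{5 - N}$ ($O{\left(N \right)} = 6 - 3 \sqrt{\left(4 - N\right) + 1} = 6 - 3 \sqrt{5 - N}$)
$O{\left(2 \right)} \left(8 + W{\left(2 \right)}\right) \left(-9\right) = \left(6 - 3 \sqrt{5 - 2}\right) \left(8 + 2\right) \left(-9\right) = \left(6 - 3 \sqrt{5 - 2}\right) 10 \left(-9\right) = \left(6 - 3 \sqrt{3}\right) 10 \left(-9\right) = \left(60 - 30 \sqrt{3}\right) \left(-9\right) = -540 + 270 \sqrt{3}$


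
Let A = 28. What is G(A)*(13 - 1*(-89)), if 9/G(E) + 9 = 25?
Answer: 459/8 ≈ 57.375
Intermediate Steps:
G(E) = 9/16 (G(E) = 9/(-9 + 25) = 9/16)
G(A)*(13 - 1*(-89)) = 9*(13 - 1*(-89))/16 = 9*(13 + 89)/16 = (9/16)*102 = 459/8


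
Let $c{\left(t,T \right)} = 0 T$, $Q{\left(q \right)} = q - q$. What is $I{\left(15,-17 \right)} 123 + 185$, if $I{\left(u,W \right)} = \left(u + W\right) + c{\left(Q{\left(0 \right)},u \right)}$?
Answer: $-61$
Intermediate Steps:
$Q{\left(q \right)} = 0$
$c{\left(t,T \right)} = 0$
$I{\left(u,W \right)} = W + u$ ($I{\left(u,W \right)} = \left(u + W\right) + 0 = \left(W + u\right) + 0 = W + u$)
$I{\left(15,-17 \right)} 123 + 185 = \left(-17 + 15\right) 123 + 185 = \left(-2\right) 123 + 185 = -246 + 185 = -61$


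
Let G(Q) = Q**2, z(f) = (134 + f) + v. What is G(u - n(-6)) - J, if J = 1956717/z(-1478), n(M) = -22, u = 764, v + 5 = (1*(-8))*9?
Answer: 619173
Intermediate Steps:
v = -77 (v = -5 + (1*(-8))*9 = -5 - 8*9 = -5 - 72 = -77)
z(f) = 57 + f (z(f) = (134 + f) - 77 = 57 + f)
J = -1377 (J = 1956717/(57 - 1478) = 1956717/(-1421) = 1956717*(-1/1421) = -1377)
G(u - n(-6)) - J = (764 - 1*(-22))**2 - 1*(-1377) = (764 + 22)**2 + 1377 = 786**2 + 1377 = 617796 + 1377 = 619173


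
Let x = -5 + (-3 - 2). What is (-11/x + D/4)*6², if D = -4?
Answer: 18/5 ≈ 3.6000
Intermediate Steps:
x = -10 (x = -5 - 5 = -10)
(-11/x + D/4)*6² = (-11/(-10) - 4/4)*6² = (-11*(-⅒) - 4*¼)*36 = (11/10 - 1)*36 = (⅒)*36 = 18/5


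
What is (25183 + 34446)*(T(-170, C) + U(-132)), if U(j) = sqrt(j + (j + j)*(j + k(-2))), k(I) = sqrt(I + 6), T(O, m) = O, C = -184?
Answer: -10136930 + 119258*sqrt(8547) ≈ 8.8847e+5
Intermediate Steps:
k(I) = sqrt(6 + I)
U(j) = sqrt(j + 2*j*(2 + j)) (U(j) = sqrt(j + (j + j)*(j + sqrt(6 - 2))) = sqrt(j + (2*j)*(j + sqrt(4))) = sqrt(j + (2*j)*(j + 2)) = sqrt(j + (2*j)*(2 + j)) = sqrt(j + 2*j*(2 + j)))
(25183 + 34446)*(T(-170, C) + U(-132)) = (25183 + 34446)*(-170 + sqrt(-132*(5 + 2*(-132)))) = 59629*(-170 + sqrt(-132*(5 - 264))) = 59629*(-170 + sqrt(-132*(-259))) = 59629*(-170 + sqrt(34188)) = 59629*(-170 + 2*sqrt(8547)) = -10136930 + 119258*sqrt(8547)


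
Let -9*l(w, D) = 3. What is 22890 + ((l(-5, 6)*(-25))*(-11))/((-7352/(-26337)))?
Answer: 165873055/7352 ≈ 22562.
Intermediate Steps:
l(w, D) = -⅓ (l(w, D) = -⅑*3 = -⅓)
22890 + ((l(-5, 6)*(-25))*(-11))/((-7352/(-26337))) = 22890 + (-⅓*(-25)*(-11))/((-7352/(-26337))) = 22890 + ((25/3)*(-11))/((-7352*(-1/26337))) = 22890 - 275/(3*7352/26337) = 22890 - 275/3*26337/7352 = 22890 - 2414225/7352 = 165873055/7352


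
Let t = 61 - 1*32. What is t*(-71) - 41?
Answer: -2100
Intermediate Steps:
t = 29 (t = 61 - 32 = 29)
t*(-71) - 41 = 29*(-71) - 41 = -2059 - 41 = -2100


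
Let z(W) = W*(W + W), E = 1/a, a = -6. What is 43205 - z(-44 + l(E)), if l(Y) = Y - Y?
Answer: 39333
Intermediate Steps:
E = -⅙ (E = 1/(-6) = -⅙ ≈ -0.16667)
l(Y) = 0
z(W) = 2*W² (z(W) = W*(2*W) = 2*W²)
43205 - z(-44 + l(E)) = 43205 - 2*(-44 + 0)² = 43205 - 2*(-44)² = 43205 - 2*1936 = 43205 - 1*3872 = 43205 - 3872 = 39333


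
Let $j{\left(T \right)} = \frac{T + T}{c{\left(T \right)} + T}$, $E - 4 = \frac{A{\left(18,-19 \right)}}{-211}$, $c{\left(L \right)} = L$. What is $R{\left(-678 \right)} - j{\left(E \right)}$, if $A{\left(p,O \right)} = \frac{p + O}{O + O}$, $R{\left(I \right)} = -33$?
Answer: $-34$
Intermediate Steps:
$A{\left(p,O \right)} = \frac{O + p}{2 O}$
$E = \frac{32071}{8018}$ ($E = 4 + \frac{\frac{1}{2} \frac{1}{-19} \left(-19 + 18\right)}{-211} = 4 + \frac{1}{2} \left(- \frac{1}{19}\right) \left(-1\right) \left(- \frac{1}{211}\right) = 4 + \frac{1}{38} \left(- \frac{1}{211}\right) = 4 - \frac{1}{8018} = \frac{32071}{8018} \approx 3.9999$)
$j{\left(T \right)} = 1$ ($j{\left(T \right)} = \frac{T + T}{T + T} = \frac{2 T}{2 T} = 2 T \frac{1}{2 T} = 1$)
$R{\left(-678 \right)} - j{\left(E \right)} = -33 - 1 = -34$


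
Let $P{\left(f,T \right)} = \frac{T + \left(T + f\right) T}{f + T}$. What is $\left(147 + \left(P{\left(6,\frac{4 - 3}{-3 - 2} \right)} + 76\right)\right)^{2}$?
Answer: $\frac{1043354601}{21025} \approx 49625.0$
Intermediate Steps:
$P{\left(f,T \right)} = \frac{T + T \left(T + f\right)}{T + f}$
$\left(147 + \left(P{\left(6,\frac{4 - 3}{-3 - 2} \right)} + 76\right)\right)^{2} = \left(147 + \left(\frac{\frac{4 - 3}{-3 - 2} \left(1 + \frac{4 - 3}{-3 - 2} + 6\right)}{\frac{4 - 3}{-3 - 2} + 6} + 76\right)\right)^{2} = \left(147 + \left(\frac{1 \frac{1}{-5} \left(1 + 1 \frac{1}{-5} + 6\right)}{1 \frac{1}{-5} + 6} + 76\right)\right)^{2} = \left(147 + \left(\frac{1 \left(- \frac{1}{5}\right) \left(1 + 1 \left(- \frac{1}{5}\right) + 6\right)}{1 \left(- \frac{1}{5}\right) + 6} + 76\right)\right)^{2} = \left(147 + \left(- \frac{1 - \frac{1}{5} + 6}{5 \left(- \frac{1}{5} + 6\right)} + 76\right)\right)^{2} = \left(147 + \left(\left(- \frac{1}{5}\right) \frac{1}{\frac{29}{5}} \cdot \frac{34}{5} + 76\right)\right)^{2} = \left(147 + \left(\left(- \frac{1}{5}\right) \frac{5}{29} \cdot \frac{34}{5} + 76\right)\right)^{2} = \left(147 + \left(- \frac{34}{145} + 76\right)\right)^{2} = \left(147 + \frac{10986}{145}\right)^{2} = \left(\frac{32301}{145}\right)^{2} = \frac{1043354601}{21025}$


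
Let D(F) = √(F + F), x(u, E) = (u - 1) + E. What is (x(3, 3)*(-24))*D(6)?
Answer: -240*√3 ≈ -415.69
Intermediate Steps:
x(u, E) = -1 + E + u (x(u, E) = (-1 + u) + E = -1 + E + u)
D(F) = √2*√F (D(F) = √(2*F) = √2*√F)
(x(3, 3)*(-24))*D(6) = ((-1 + 3 + 3)*(-24))*(√2*√6) = (5*(-24))*(2*√3) = -240*√3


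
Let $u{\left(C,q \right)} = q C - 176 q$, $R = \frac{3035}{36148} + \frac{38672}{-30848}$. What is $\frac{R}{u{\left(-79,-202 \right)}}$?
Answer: $- \frac{20379559}{897476037360} \approx -2.2708 \cdot 10^{-5}$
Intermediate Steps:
$R = - \frac{20379559}{17423336}$ ($R = 3035 \cdot \frac{1}{36148} + 38672 \left(- \frac{1}{30848}\right) = \frac{3035}{36148} - \frac{2417}{1928} = - \frac{20379559}{17423336} \approx -1.1697$)
$u{\left(C,q \right)} = - 176 q + C q$ ($u{\left(C,q \right)} = C q - 176 q = - 176 q + C q$)
$\frac{R}{u{\left(-79,-202 \right)}} = - \frac{20379559}{17423336 \left(- 202 \left(-176 - 79\right)\right)} = - \frac{20379559}{17423336 \left(\left(-202\right) \left(-255\right)\right)} = - \frac{20379559}{17423336 \cdot 51510} = \left(- \frac{20379559}{17423336}\right) \frac{1}{51510} = - \frac{20379559}{897476037360}$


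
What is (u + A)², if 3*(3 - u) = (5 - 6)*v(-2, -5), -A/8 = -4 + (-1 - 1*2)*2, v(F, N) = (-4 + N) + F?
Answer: 56644/9 ≈ 6293.8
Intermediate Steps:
v(F, N) = -4 + F + N
A = 80 (A = -8*(-4 + (-1 - 1*2)*2) = -8*(-4 + (-1 - 2)*2) = -8*(-4 - 3*2) = -8*(-4 - 6) = -8*(-10) = 80)
u = -⅔ (u = 3 - (5 - 6)*(-4 - 2 - 5)/3 = 3 - (-1)*(-11)/3 = 3 - ⅓*11 = 3 - 11/3 = -⅔ ≈ -0.66667)
(u + A)² = (-⅔ + 80)² = (238/3)² = 56644/9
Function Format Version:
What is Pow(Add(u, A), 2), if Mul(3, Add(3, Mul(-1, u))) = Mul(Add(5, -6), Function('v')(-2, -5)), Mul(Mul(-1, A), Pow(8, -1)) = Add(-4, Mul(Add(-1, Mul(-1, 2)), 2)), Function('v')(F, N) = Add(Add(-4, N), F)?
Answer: Rational(56644, 9) ≈ 6293.8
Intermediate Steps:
Function('v')(F, N) = Add(-4, F, N)
A = 80 (A = Mul(-8, Add(-4, Mul(Add(-1, Mul(-1, 2)), 2))) = Mul(-8, Add(-4, Mul(Add(-1, -2), 2))) = Mul(-8, Add(-4, Mul(-3, 2))) = Mul(-8, Add(-4, -6)) = Mul(-8, -10) = 80)
u = Rational(-2, 3) (u = Add(3, Mul(Rational(-1, 3), Mul(Add(5, -6), Add(-4, -2, -5)))) = Add(3, Mul(Rational(-1, 3), Mul(-1, -11))) = Add(3, Mul(Rational(-1, 3), 11)) = Add(3, Rational(-11, 3)) = Rational(-2, 3) ≈ -0.66667)
Pow(Add(u, A), 2) = Pow(Add(Rational(-2, 3), 80), 2) = Pow(Rational(238, 3), 2) = Rational(56644, 9)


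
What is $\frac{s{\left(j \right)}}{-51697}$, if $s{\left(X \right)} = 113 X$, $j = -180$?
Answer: $\frac{20340}{51697} \approx 0.39345$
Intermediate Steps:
$\frac{s{\left(j \right)}}{-51697} = \frac{113 \left(-180\right)}{-51697} = \left(-20340\right) \left(- \frac{1}{51697}\right) = \frac{20340}{51697}$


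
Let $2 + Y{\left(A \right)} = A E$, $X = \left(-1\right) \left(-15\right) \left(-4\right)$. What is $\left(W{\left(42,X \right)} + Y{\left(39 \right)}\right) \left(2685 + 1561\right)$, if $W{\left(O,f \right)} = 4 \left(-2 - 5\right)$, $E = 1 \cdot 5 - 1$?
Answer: $534996$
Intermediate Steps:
$X = -60$ ($X = 15 \left(-4\right) = -60$)
$E = 4$ ($E = 5 - 1 = 4$)
$W{\left(O,f \right)} = -28$ ($W{\left(O,f \right)} = 4 \left(-7\right) = -28$)
$Y{\left(A \right)} = -2 + 4 A$ ($Y{\left(A \right)} = -2 + A 4 = -2 + 4 A$)
$\left(W{\left(42,X \right)} + Y{\left(39 \right)}\right) \left(2685 + 1561\right) = \left(-28 + \left(-2 + 4 \cdot 39\right)\right) \left(2685 + 1561\right) = \left(-28 + \left(-2 + 156\right)\right) 4246 = \left(-28 + 154\right) 4246 = 126 \cdot 4246 = 534996$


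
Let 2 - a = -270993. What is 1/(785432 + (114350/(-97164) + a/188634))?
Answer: 763684749/599822638137413 ≈ 1.2732e-6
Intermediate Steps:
a = 270995 (a = 2 - 1*(-270993) = 2 + 270993 = 270995)
1/(785432 + (114350/(-97164) + a/188634)) = 1/(785432 + (114350/(-97164) + 270995/188634)) = 1/(785432 + (114350*(-1/97164) + 270995*(1/188634))) = 1/(785432 + (-57175/48582 + 270995/188634)) = 1/(785432 + 198360845/763684749) = 1/(599822638137413/763684749) = 763684749/599822638137413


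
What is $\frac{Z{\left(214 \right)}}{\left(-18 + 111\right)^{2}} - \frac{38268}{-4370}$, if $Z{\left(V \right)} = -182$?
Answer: $\frac{165092296}{18898065} \approx 8.7359$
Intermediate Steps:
$\frac{Z{\left(214 \right)}}{\left(-18 + 111\right)^{2}} - \frac{38268}{-4370} = - \frac{182}{\left(-18 + 111\right)^{2}} - \frac{38268}{-4370} = - \frac{182}{93^{2}} - - \frac{19134}{2185} = - \frac{182}{8649} + \frac{19134}{2185} = \frac{165092296}{18898065}$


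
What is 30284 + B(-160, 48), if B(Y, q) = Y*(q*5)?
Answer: -8116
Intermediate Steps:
B(Y, q) = 5*Y*q (B(Y, q) = Y*(5*q) = 5*Y*q)
30284 + B(-160, 48) = 30284 + 5*(-160)*48 = 30284 - 38400 = -8116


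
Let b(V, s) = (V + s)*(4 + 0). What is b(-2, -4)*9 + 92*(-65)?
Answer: -6196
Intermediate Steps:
b(V, s) = 4*V + 4*s (b(V, s) = (V + s)*4 = 4*V + 4*s)
b(-2, -4)*9 + 92*(-65) = (4*(-2) + 4*(-4))*9 + 92*(-65) = (-8 - 16)*9 - 5980 = -24*9 - 5980 = -216 - 5980 = -6196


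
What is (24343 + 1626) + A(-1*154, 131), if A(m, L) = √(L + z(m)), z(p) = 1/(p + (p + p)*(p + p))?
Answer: 25969 + √1175068011810/94710 ≈ 25980.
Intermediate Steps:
z(p) = 1/(p + 4*p²) (z(p) = 1/(p + (2*p)*(2*p)) = 1/(p + 4*p²))
A(m, L) = √(L + 1/(m*(1 + 4*m)))
(24343 + 1626) + A(-1*154, 131) = (24343 + 1626) + √((1 + 131*(-1*154)*(1 + 4*(-1*154)))/(((-1*154))*(1 + 4*(-1*154)))) = 25969 + √((1 + 131*(-154)*(1 + 4*(-154)))/((-154)*(1 + 4*(-154)))) = 25969 + √(-(1 + 131*(-154)*(1 - 616))/(154*(1 - 616))) = 25969 + √(-1/154*(1 + 131*(-154)*(-615))/(-615)) = 25969 + √(-1/154*(-1/615)*(1 + 12407010)) = 25969 + √(-1/154*(-1/615)*12407011) = 25969 + √(12407011/94710) = 25969 + √1175068011810/94710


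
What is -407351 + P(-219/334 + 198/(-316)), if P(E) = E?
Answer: -5374198660/13193 ≈ -4.0735e+5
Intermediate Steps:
-407351 + P(-219/334 + 198/(-316)) = -407351 + (-219/334 + 198/(-316)) = -407351 + (-219*1/334 + 198*(-1/316)) = -407351 + (-219/334 - 99/158) = -407351 - 16917/13193 = -5374198660/13193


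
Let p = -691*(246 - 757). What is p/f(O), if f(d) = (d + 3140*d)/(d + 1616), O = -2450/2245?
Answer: -2031995369/12215 ≈ -1.6635e+5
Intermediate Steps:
O = -490/449 (O = -2450*1/2245 = -490/449 ≈ -1.0913)
f(d) = 3141*d/(1616 + d) (f(d) = (3141*d)/(1616 + d) = 3141*d/(1616 + d))
p = 353101 (p = -691*(-511) = 353101)
p/f(O) = 353101/((3141*(-490/449)/(1616 - 490/449))) = 353101/((3141*(-490/449)/(725094/449))) = 353101/((3141*(-490/449)*(449/725094))) = 353101/(-85505/40283) = 353101*(-40283/85505) = -2031995369/12215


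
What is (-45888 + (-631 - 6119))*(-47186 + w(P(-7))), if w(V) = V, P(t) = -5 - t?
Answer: 2483671392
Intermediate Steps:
(-45888 + (-631 - 6119))*(-47186 + w(P(-7))) = (-45888 + (-631 - 6119))*(-47186 + (-5 - 1*(-7))) = (-45888 - 6750)*(-47186 + (-5 + 7)) = -52638*(-47186 + 2) = -52638*(-47184) = 2483671392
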